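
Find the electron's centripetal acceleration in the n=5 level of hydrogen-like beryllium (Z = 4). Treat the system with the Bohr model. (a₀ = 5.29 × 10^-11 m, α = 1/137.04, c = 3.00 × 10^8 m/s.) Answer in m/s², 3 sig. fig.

r = n²a₀/Z = 3.31 × 10^-10 m, v = Zαc/n = 1.75 × 10^6 m/s
a = v²/r = (1.75 × 10^6)² / 3.31 × 10^-10 = 9.28 × 10^21 m/s²

9.28 × 10^21 m/s²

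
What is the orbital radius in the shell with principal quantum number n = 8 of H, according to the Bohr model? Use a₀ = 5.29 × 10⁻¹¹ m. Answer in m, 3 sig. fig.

3.39 × 10⁻⁹ m

r_n = n²a₀/Z = 8² × 5.29 × 10⁻¹¹ / 1
    = 64 × 5.29 × 10⁻¹¹ / 1 = 3.39 × 10⁻⁹ m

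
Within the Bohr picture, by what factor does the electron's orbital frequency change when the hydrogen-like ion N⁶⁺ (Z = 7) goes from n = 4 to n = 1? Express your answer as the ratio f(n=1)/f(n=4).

f ∝ Z^2 · n^-3; with Z fixed, f ∝ n^-3.
f(n=1)/f(n=4) = (1/4)^-3 = 64

64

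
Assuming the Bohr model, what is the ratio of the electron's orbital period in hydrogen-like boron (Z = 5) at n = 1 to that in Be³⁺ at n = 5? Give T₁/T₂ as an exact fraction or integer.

16/3125

T ∝ Z^-2 · n^3
T₁/T₂ = (5/4)^-2 · (1/5)^3 = 16/3125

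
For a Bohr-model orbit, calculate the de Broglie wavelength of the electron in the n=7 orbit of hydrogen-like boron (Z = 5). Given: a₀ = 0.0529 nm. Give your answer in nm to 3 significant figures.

The Bohr quantisation condition is nλ = 2πr_n.
r_n = n²a₀/Z = 0.518 nm
λ = 2πr_n/n = 2π·0.518/7 = 0.465 nm

0.465 nm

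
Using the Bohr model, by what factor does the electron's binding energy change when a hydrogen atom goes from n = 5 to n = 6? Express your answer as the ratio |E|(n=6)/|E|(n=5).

25/36

|E| ∝ Z^2 · n^-2; with Z fixed, |E| ∝ n^-2.
|E|(n=6)/|E|(n=5) = (6/5)^-2 = 25/36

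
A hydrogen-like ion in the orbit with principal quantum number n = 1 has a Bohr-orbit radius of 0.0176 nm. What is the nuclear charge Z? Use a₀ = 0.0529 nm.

r_n = n²a₀/Z ⇒ Z = n²a₀/r = 1² × 0.0529 / 0.0176 ≈ 3.01
Z = 3

3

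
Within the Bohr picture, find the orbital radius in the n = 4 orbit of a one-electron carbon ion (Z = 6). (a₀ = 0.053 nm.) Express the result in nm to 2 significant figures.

0.14 nm

r_n = n²a₀/Z = 4² × 0.053 / 6
    = 16 × 0.053 / 6 = 0.14 nm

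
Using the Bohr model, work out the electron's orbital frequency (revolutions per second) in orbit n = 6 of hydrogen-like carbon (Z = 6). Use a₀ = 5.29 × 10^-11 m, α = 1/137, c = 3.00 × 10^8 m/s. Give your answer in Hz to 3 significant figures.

1.10 × 10^15 Hz

r = n²a₀/Z = 3.17 × 10^-10 m, v = Zαc/n = 2.19 × 10^6 m/s
f = v/(2πr) = 1.10 × 10^15 Hz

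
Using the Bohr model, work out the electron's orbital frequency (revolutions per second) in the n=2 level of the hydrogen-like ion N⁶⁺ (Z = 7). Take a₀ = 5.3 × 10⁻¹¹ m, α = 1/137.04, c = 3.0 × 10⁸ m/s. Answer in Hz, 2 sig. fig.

r = n²a₀/Z = 3.0 × 10⁻¹¹ m, v = Zαc/n = 7.7 × 10⁶ m/s
f = v/(2πr) = 4.0 × 10¹⁶ Hz

4.0 × 10¹⁶ Hz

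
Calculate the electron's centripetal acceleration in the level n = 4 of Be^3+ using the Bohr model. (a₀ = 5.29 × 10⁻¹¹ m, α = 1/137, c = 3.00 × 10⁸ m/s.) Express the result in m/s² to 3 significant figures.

2.27 × 10²² m/s²

r = n²a₀/Z = 2.12 × 10⁻¹⁰ m, v = Zαc/n = 2.19 × 10⁶ m/s
a = v²/r = (2.19 × 10⁶)² / 2.12 × 10⁻¹⁰ = 2.27 × 10²² m/s²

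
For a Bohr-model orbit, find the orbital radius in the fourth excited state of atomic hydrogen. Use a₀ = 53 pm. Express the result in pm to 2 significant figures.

r_n = n²a₀/Z = 5² × 53 / 1
    = 25 × 53 / 1 = 1300 pm

1300 pm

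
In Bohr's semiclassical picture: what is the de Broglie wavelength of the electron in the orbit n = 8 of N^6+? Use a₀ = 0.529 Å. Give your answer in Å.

The Bohr quantisation condition is nλ = 2πr_n.
r_n = n²a₀/Z = 4.84 Å
λ = 2πr_n/n = 2π·4.84/8 = 3.80 Å

3.80 Å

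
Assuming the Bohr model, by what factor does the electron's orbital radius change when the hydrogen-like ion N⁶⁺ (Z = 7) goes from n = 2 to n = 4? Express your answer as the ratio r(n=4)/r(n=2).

4

r ∝ Z^-1 · n^2; with Z fixed, r ∝ n^2.
r(n=4)/r(n=2) = (4/2)^2 = 4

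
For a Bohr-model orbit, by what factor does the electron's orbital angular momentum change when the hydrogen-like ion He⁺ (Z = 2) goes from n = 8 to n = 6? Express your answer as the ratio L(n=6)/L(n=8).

3/4

L = nℏ depends only on n, so L ∝ n.
L(n=6)/L(n=8) = (6/8)^1 = 3/4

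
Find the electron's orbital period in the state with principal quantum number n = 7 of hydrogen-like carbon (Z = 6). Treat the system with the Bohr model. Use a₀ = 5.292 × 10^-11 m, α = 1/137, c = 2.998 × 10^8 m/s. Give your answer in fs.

r = n²a₀/Z = 7²·5.292 × 10^-11/6 = 4.322 × 10^-10 m
v = Zαc/n = 6·0.007299·2.998 × 10^8/7 = 1.876 × 10^6 m/s
T = 2πr/v = 1.448 × 10^-15 s = 1.448 fs

1.448 fs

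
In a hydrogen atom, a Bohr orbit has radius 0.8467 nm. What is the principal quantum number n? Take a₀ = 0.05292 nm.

4

r_n = n²a₀/Z ⇒ n² = rZ/a₀ = 0.8467 × 1 / 0.05292 ≈ 16.00
n = 4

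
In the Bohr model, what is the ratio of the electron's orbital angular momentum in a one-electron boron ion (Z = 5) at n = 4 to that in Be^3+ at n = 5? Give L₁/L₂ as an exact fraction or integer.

4/5

L = nℏ is independent of Z.
L₁/L₂ = n₁/n₂ = 4/5 = 4/5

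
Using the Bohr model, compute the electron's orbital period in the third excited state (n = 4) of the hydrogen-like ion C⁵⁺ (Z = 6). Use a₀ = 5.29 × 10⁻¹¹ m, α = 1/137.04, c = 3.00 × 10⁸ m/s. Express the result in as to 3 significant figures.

270 as

r = n²a₀/Z = 4²·5.29 × 10⁻¹¹/6 = 1.41 × 10⁻¹⁰ m
v = Zαc/n = 6·0.00730·3.00 × 10⁸/4 = 3.28 × 10⁶ m/s
T = 2πr/v = 2.70 × 10⁻¹⁶ s = 270 as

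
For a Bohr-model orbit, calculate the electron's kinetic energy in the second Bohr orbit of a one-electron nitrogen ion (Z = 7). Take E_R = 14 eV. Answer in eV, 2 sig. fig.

For a Coulomb orbit the virial theorem gives K = −E_n.
E_n = −E_R·Z²/n², so K = E_R·Z²/n² = 14 × 7²/2² = 170 eV

170 eV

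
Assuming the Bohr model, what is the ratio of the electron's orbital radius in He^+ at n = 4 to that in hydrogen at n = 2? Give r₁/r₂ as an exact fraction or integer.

r ∝ Z^-1 · n^2
r₁/r₂ = (2/1)^-1 · (4/2)^2 = 2

2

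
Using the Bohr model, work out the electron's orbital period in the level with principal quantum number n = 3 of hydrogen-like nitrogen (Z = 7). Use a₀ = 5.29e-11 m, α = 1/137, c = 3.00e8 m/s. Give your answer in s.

8.36e-17 s

r = n²a₀/Z = 3²·5.29e-11/7 = 6.80e-11 m
v = Zαc/n = 7·0.00730·3.00e8/3 = 5.11e6 m/s
T = 2πr/v = 8.36e-17 s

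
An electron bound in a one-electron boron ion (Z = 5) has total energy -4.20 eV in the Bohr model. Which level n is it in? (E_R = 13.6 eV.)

E_n = −E_R Z²/n² ⇒ n² = E_R Z²/(−E_n) = 13.6 × 5² / 4.20 ≈ 80.95
n = 9

9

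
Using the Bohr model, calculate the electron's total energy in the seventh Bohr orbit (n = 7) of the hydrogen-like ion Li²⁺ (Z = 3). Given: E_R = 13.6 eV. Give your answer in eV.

E_n = −E_R·Z²/n² = −13.6 × 3²/7² = -2.50 eV

-2.50 eV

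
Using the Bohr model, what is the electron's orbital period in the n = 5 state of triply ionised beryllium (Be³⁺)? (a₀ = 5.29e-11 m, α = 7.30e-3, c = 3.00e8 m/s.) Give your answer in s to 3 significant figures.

r = n²a₀/Z = 5²·5.29e-11/4 = 3.31e-10 m
v = Zαc/n = 4·0.00730·3.00e8/5 = 1.75e6 m/s
T = 2πr/v = 1.19e-15 s

1.19e-15 s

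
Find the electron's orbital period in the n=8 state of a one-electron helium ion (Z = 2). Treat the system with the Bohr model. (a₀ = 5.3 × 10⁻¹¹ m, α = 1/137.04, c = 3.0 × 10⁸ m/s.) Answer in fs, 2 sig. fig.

19 fs

r = n²a₀/Z = 8²·5.3 × 10⁻¹¹/2 = 1.7 × 10⁻⁹ m
v = Zαc/n = 2·0.0073·3.0 × 10⁸/8 = 5.5 × 10⁵ m/s
T = 2πr/v = 1.9 × 10⁻¹⁴ s = 19 fs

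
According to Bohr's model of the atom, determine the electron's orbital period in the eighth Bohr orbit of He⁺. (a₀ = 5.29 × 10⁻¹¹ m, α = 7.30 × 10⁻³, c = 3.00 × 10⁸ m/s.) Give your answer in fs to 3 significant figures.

r = n²a₀/Z = 8²·5.29 × 10⁻¹¹/2 = 1.69 × 10⁻⁹ m
v = Zαc/n = 2·0.00730·3.00 × 10⁸/8 = 5.47 × 10⁵ m/s
T = 2πr/v = 1.94 × 10⁻¹⁴ s = 19.4 fs

19.4 fs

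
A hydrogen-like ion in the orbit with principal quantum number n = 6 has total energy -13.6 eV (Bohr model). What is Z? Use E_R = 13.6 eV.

6

E_n = −E_R Z²/n² ⇒ Z² = −E_n n²/E_R = 13.6 × 6² / 13.6 ≈ 36.00
Z = 6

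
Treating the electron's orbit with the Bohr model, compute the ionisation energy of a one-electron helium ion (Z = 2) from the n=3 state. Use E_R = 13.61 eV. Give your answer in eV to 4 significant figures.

6.049 eV

E_n = −E_R·Z²/n² = −13.61 × 2²/3² eV = -6.049 eV
Ionisation energy = −E_n = 6.049 eV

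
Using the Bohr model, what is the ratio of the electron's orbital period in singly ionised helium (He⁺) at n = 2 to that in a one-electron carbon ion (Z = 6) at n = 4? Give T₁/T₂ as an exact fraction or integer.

9/8

T ∝ Z^-2 · n^3
T₁/T₂ = (2/6)^-2 · (2/4)^3 = 9/8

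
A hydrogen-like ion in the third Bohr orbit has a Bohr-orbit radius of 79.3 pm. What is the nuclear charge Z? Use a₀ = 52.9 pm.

6

r_n = n²a₀/Z ⇒ Z = n²a₀/r = 3² × 52.9 / 79.3 ≈ 6.00
Z = 6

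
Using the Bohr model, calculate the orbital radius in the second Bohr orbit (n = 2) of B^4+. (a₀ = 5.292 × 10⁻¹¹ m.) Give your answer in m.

r_n = n²a₀/Z = 2² × 5.292 × 10⁻¹¹ / 5
    = 4 × 5.292 × 10⁻¹¹ / 5 = 4.234 × 10⁻¹¹ m

4.234 × 10⁻¹¹ m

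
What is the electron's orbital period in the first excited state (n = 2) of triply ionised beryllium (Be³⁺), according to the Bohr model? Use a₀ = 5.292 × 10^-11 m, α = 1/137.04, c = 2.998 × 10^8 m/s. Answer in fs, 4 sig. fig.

r = n²a₀/Z = 2²·5.292 × 10^-11/4 = 5.292 × 10^-11 m
v = Zαc/n = 4·0.007297·2.998 × 10^8/2 = 4.375 × 10^6 m/s
T = 2πr/v = 7.600 × 10^-17 s = 0.07600 fs

0.07600 fs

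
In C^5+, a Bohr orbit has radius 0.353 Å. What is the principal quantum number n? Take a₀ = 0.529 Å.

r_n = n²a₀/Z ⇒ n² = rZ/a₀ = 0.353 × 6 / 0.529 ≈ 4.00
n = 2

2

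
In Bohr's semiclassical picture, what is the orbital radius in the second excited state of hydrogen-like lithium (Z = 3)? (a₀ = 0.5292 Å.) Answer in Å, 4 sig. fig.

1.588 Å

r_n = n²a₀/Z = 3² × 0.5292 / 3
    = 9 × 0.5292 / 3 = 1.588 Å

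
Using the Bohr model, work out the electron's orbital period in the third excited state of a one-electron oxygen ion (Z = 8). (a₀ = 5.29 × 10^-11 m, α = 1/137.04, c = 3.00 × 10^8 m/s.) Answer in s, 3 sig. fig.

r = n²a₀/Z = 4²·5.29 × 10^-11/8 = 1.06 × 10^-10 m
v = Zαc/n = 8·0.00730·3.00 × 10^8/4 = 4.38 × 10^6 m/s
T = 2πr/v = 1.52 × 10^-16 s

1.52 × 10^-16 s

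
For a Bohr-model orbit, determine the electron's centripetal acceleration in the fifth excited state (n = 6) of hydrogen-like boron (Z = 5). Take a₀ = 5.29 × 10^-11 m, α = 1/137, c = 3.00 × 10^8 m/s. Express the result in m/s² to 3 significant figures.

r = n²a₀/Z = 3.81 × 10^-10 m, v = Zαc/n = 1.82 × 10^6 m/s
a = v²/r = (1.82 × 10^6)² / 3.81 × 10^-10 = 8.74 × 10^21 m/s²

8.74 × 10^21 m/s²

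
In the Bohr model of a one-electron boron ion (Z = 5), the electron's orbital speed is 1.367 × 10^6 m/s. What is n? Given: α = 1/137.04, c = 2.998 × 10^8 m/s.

v_n = Zαc/n ⇒ n = Zαc/v = 5 × 0.007297 × 2.998 × 10^8 / 1.367 × 10^6 ≈ 8.00
n = 8

8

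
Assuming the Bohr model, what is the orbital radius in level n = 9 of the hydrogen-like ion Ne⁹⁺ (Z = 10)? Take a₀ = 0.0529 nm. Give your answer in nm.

r_n = n²a₀/Z = 9² × 0.0529 / 10
    = 81 × 0.0529 / 10 = 0.428 nm

0.428 nm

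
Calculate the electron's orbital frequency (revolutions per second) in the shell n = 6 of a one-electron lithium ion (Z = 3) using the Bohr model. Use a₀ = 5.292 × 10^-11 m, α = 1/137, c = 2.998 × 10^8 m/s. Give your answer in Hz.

2.742 × 10^14 Hz

r = n²a₀/Z = 6.350 × 10^-10 m, v = Zαc/n = 1.094 × 10^6 m/s
f = v/(2πr) = 2.742 × 10^14 Hz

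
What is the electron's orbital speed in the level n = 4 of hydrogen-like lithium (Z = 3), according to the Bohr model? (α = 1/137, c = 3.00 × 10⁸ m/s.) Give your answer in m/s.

v_n = Zαc/n = 3 × 0.00730 × 3.00 × 10⁸ / 4
    = 1.64 × 10⁶ m/s

1.64 × 10⁶ m/s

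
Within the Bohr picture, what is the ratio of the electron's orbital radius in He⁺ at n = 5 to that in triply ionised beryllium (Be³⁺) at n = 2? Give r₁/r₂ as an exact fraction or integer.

r ∝ Z^-1 · n^2
r₁/r₂ = (2/4)^-1 · (5/2)^2 = 25/2

25/2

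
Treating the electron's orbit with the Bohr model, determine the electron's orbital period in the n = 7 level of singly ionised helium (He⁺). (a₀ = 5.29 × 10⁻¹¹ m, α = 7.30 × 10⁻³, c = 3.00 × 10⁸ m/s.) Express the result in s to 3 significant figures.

1.30 × 10⁻¹⁴ s

r = n²a₀/Z = 7²·5.29 × 10⁻¹¹/2 = 1.30 × 10⁻⁹ m
v = Zαc/n = 2·0.00730·3.00 × 10⁸/7 = 6.26 × 10⁵ m/s
T = 2πr/v = 1.30 × 10⁻¹⁴ s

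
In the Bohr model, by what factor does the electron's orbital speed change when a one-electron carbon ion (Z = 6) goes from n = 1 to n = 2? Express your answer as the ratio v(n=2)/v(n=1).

1/2

v ∝ Z^1 · n^-1; with Z fixed, v ∝ n^-1.
v(n=2)/v(n=1) = (2/1)^-1 = 1/2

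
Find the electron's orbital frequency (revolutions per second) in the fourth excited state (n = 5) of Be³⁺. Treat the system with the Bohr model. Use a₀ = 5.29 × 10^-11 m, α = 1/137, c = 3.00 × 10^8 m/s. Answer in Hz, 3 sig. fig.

8.43 × 10^14 Hz

r = n²a₀/Z = 3.31 × 10^-10 m, v = Zαc/n = 1.75 × 10^6 m/s
f = v/(2πr) = 8.43 × 10^14 Hz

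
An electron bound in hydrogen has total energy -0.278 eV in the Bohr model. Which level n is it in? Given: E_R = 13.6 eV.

7

E_n = −E_R Z²/n² ⇒ n² = E_R Z²/(−E_n) = 13.6 × 1² / 0.278 ≈ 48.92
n = 7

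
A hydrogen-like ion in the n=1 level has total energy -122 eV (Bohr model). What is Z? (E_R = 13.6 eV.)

3

E_n = −E_R Z²/n² ⇒ Z² = −E_n n²/E_R = 122 × 1² / 13.6 ≈ 8.97
Z = 3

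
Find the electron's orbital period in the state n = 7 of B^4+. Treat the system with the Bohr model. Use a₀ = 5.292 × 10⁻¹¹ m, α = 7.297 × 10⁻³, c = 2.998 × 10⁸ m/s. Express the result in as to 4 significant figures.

r = n²a₀/Z = 7²·5.292 × 10⁻¹¹/5 = 5.186 × 10⁻¹⁰ m
v = Zαc/n = 5·0.007297·2.998 × 10⁸/7 = 1.563 × 10⁶ m/s
T = 2πr/v = 2.085 × 10⁻¹⁵ s = 2085 as

2085 as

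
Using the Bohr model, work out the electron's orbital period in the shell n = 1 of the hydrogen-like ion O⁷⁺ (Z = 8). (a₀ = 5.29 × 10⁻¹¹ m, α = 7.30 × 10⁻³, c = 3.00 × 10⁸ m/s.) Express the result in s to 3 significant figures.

r = n²a₀/Z = 1²·5.29 × 10⁻¹¹/8 = 6.61 × 10⁻¹² m
v = Zαc/n = 8·0.00730·3.00 × 10⁸/1 = 1.75 × 10⁷ m/s
T = 2πr/v = 2.37 × 10⁻¹⁸ s

2.37 × 10⁻¹⁸ s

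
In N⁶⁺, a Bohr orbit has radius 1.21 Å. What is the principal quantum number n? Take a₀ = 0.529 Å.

r_n = n²a₀/Z ⇒ n² = rZ/a₀ = 1.21 × 7 / 0.529 ≈ 16.01
n = 4

4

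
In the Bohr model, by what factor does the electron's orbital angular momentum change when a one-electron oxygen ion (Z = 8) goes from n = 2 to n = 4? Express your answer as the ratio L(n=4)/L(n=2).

2

L = nℏ depends only on n, so L ∝ n.
L(n=4)/L(n=2) = (4/2)^1 = 2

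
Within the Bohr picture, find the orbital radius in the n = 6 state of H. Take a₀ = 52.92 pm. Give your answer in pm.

r_n = n²a₀/Z = 6² × 52.92 / 1
    = 36 × 52.92 / 1 = 1905 pm

1905 pm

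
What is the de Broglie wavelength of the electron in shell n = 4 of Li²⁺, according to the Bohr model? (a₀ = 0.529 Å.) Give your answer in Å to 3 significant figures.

4.43 Å

The Bohr quantisation condition is nλ = 2πr_n.
r_n = n²a₀/Z = 2.82 Å
λ = 2πr_n/n = 2π·2.82/4 = 4.43 Å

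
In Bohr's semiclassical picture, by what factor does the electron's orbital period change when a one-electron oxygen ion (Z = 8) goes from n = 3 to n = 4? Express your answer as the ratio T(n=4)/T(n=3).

T ∝ Z^-2 · n^3; with Z fixed, T ∝ n^3.
T(n=4)/T(n=3) = (4/3)^3 = 64/27

64/27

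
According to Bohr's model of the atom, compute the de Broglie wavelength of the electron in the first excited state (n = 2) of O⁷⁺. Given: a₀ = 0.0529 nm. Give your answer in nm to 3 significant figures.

0.0831 nm

The Bohr quantisation condition is nλ = 2πr_n.
r_n = n²a₀/Z = 0.0265 nm
λ = 2πr_n/n = 2π·0.0265/2 = 0.0831 nm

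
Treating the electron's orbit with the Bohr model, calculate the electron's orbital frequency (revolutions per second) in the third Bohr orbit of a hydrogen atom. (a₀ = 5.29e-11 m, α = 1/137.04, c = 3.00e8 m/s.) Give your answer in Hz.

r = n²a₀/Z = 4.76e-10 m, v = Zαc/n = 7.30e5 m/s
f = v/(2πr) = 2.44e14 Hz

2.44e14 Hz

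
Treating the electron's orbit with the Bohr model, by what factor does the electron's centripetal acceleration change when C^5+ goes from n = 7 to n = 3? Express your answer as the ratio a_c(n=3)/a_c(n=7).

a_c ∝ Z^3 · n^-4; with Z fixed, a_c ∝ n^-4.
a_c(n=3)/a_c(n=7) = (3/7)^-4 = 2401/81

2401/81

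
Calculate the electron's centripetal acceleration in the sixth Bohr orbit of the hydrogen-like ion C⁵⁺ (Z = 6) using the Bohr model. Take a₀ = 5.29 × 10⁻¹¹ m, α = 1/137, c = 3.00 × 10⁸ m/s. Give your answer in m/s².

r = n²a₀/Z = 3.17 × 10⁻¹⁰ m, v = Zαc/n = 2.19 × 10⁶ m/s
a = v²/r = (2.19 × 10⁶)² / 3.17 × 10⁻¹⁰ = 1.51 × 10²² m/s²

1.51 × 10²² m/s²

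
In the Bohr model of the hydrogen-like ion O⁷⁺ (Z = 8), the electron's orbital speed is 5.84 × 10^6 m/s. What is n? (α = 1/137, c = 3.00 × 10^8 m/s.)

v_n = Zαc/n ⇒ n = Zαc/v = 8 × 0.00730 × 3.00 × 10^8 / 5.84 × 10^6 ≈ 3.00
n = 3

3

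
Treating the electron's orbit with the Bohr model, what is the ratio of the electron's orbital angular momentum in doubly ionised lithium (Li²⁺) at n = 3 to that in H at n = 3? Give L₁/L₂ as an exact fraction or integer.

L = nℏ is independent of Z.
L₁/L₂ = n₁/n₂ = 3/3 = 1

1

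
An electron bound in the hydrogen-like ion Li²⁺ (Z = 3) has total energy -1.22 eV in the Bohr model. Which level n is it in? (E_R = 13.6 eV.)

10

E_n = −E_R Z²/n² ⇒ n² = E_R Z²/(−E_n) = 13.6 × 3² / 1.22 ≈ 100.33
n = 10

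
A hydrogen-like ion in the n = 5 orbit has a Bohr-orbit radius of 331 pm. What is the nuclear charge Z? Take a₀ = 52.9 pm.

r_n = n²a₀/Z ⇒ Z = n²a₀/r = 5² × 52.9 / 331 ≈ 4.00
Z = 4

4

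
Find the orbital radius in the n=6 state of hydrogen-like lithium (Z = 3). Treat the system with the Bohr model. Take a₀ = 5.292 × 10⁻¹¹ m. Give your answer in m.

r_n = n²a₀/Z = 6² × 5.292 × 10⁻¹¹ / 3
    = 36 × 5.292 × 10⁻¹¹ / 3 = 6.350 × 10⁻¹⁰ m

6.350 × 10⁻¹⁰ m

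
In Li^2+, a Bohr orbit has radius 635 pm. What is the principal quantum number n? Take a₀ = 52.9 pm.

6

r_n = n²a₀/Z ⇒ n² = rZ/a₀ = 635 × 3 / 52.9 ≈ 36.01
n = 6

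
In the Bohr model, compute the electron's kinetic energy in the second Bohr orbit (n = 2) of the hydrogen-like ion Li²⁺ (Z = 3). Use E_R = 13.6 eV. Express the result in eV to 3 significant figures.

30.6 eV

For a Coulomb orbit the virial theorem gives K = −E_n.
E_n = −E_R·Z²/n², so K = E_R·Z²/n² = 13.6 × 3²/2² = 30.6 eV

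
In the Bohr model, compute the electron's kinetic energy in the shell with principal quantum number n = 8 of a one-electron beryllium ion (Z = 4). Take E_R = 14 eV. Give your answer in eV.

For a Coulomb orbit the virial theorem gives K = −E_n.
E_n = −E_R·Z²/n², so K = E_R·Z²/n² = 14 × 4²/8² = 3.5 eV

3.5 eV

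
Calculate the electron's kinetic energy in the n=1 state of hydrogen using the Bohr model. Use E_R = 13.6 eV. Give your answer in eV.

13.6 eV

For a Coulomb orbit the virial theorem gives K = −E_n.
E_n = −E_R·Z²/n², so K = E_R·Z²/n² = 13.6 × 1²/1² = 13.6 eV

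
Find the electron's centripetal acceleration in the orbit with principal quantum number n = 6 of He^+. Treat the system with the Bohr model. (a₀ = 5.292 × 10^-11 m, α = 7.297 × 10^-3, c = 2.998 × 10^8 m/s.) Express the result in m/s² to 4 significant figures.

5.582 × 10^20 m/s²

r = n²a₀/Z = 9.526 × 10^-10 m, v = Zαc/n = 7.292 × 10^5 m/s
a = v²/r = (7.292 × 10^5)² / 9.526 × 10^-10 = 5.582 × 10^20 m/s²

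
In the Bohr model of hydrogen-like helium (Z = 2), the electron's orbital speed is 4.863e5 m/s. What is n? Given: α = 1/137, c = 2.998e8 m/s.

9

v_n = Zαc/n ⇒ n = Zαc/v = 2 × 0.007299 × 2.998e8 / 4.863e5 ≈ 9.00
n = 9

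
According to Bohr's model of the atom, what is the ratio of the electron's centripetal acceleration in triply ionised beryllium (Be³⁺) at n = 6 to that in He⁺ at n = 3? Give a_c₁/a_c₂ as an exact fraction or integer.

a_c ∝ Z^3 · n^-4
a_c₁/a_c₂ = (4/2)^3 · (6/3)^-4 = 1/2

1/2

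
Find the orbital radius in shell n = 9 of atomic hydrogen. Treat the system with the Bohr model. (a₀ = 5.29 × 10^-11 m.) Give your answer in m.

r_n = n²a₀/Z = 9² × 5.29 × 10^-11 / 1
    = 81 × 5.29 × 10^-11 / 1 = 4.28 × 10^-9 m

4.28 × 10^-9 m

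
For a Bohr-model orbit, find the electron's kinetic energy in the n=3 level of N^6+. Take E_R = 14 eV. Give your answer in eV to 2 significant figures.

For a Coulomb orbit the virial theorem gives K = −E_n.
E_n = −E_R·Z²/n², so K = E_R·Z²/n² = 14 × 7²/3² = 76 eV

76 eV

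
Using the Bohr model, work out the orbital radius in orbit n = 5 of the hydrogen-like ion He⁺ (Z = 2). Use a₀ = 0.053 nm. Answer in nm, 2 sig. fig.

r_n = n²a₀/Z = 5² × 0.053 / 2
    = 25 × 0.053 / 2 = 0.66 nm

0.66 nm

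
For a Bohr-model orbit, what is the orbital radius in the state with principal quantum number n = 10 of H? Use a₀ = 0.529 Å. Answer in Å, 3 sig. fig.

52.9 Å

r_n = n²a₀/Z = 10² × 0.529 / 1
    = 100 × 0.529 / 1 = 52.9 Å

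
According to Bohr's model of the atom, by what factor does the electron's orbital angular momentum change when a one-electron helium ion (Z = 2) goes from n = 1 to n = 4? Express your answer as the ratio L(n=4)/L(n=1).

L = nℏ depends only on n, so L ∝ n.
L(n=4)/L(n=1) = (4/1)^1 = 4

4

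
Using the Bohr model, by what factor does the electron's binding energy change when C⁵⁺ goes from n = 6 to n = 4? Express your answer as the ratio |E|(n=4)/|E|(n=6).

9/4

|E| ∝ Z^2 · n^-2; with Z fixed, |E| ∝ n^-2.
|E|(n=4)/|E|(n=6) = (4/6)^-2 = 9/4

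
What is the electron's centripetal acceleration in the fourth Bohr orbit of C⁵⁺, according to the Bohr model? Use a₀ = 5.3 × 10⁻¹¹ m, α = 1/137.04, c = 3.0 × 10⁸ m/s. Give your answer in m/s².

r = n²a₀/Z = 1.4 × 10⁻¹⁰ m, v = Zαc/n = 3.3 × 10⁶ m/s
a = v²/r = (3.3 × 10⁶)² / 1.4 × 10⁻¹⁰ = 7.6 × 10²² m/s²

7.6 × 10²² m/s²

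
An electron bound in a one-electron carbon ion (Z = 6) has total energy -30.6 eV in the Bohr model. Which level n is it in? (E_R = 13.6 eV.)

E_n = −E_R Z²/n² ⇒ n² = E_R Z²/(−E_n) = 13.6 × 6² / 30.6 ≈ 16.00
n = 4

4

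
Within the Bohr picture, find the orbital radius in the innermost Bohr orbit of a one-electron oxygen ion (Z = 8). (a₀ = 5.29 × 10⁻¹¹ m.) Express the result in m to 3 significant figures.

r_n = n²a₀/Z = 1² × 5.29 × 10⁻¹¹ / 8
    = 1 × 5.29 × 10⁻¹¹ / 8 = 6.61 × 10⁻¹² m

6.61 × 10⁻¹² m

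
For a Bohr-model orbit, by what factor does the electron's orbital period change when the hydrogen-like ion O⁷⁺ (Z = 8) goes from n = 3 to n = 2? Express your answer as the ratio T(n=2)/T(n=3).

T ∝ Z^-2 · n^3; with Z fixed, T ∝ n^3.
T(n=2)/T(n=3) = (2/3)^3 = 8/27

8/27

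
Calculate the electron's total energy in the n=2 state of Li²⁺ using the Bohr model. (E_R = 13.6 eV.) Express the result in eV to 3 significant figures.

E_n = −E_R·Z²/n² = −13.6 × 3²/2² = -30.6 eV

-30.6 eV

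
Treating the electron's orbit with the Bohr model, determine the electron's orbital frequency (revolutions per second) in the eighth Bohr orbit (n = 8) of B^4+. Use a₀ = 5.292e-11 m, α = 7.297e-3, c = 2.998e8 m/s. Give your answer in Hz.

r = n²a₀/Z = 6.774e-10 m, v = Zαc/n = 1.367e6 m/s
f = v/(2πr) = 3.213e14 Hz

3.213e14 Hz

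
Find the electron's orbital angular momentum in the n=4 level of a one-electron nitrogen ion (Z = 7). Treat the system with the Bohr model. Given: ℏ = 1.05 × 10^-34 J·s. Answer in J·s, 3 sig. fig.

L_n = nℏ = 4 × 1.05 × 10^-34 = 4.20 × 10^-34 J·s

4.20 × 10^-34 J·s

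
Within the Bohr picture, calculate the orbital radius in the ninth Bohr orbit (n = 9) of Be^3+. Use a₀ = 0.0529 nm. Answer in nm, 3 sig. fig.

r_n = n²a₀/Z = 9² × 0.0529 / 4
    = 81 × 0.0529 / 4 = 1.07 nm

1.07 nm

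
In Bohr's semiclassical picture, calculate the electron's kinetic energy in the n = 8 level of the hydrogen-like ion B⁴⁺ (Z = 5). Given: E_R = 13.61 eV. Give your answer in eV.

5.316 eV

For a Coulomb orbit the virial theorem gives K = −E_n.
E_n = −E_R·Z²/n², so K = E_R·Z²/n² = 13.61 × 5²/8² = 5.316 eV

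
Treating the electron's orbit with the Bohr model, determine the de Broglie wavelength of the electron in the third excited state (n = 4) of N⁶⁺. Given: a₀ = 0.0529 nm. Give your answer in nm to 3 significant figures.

The Bohr quantisation condition is nλ = 2πr_n.
r_n = n²a₀/Z = 0.121 nm
λ = 2πr_n/n = 2π·0.121/4 = 0.190 nm

0.190 nm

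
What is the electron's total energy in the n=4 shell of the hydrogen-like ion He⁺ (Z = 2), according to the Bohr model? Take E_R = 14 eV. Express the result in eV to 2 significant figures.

-3.5 eV

E_n = −E_R·Z²/n² = −14 × 2²/4² = -3.5 eV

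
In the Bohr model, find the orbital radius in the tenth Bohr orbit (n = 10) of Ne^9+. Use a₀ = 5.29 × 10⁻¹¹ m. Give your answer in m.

5.29 × 10⁻¹⁰ m

r_n = n²a₀/Z = 10² × 5.29 × 10⁻¹¹ / 10
    = 100 × 5.29 × 10⁻¹¹ / 10 = 5.29 × 10⁻¹⁰ m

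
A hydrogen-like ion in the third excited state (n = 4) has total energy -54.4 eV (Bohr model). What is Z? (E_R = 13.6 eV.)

8

E_n = −E_R Z²/n² ⇒ Z² = −E_n n²/E_R = 54.4 × 4² / 13.6 ≈ 64.00
Z = 8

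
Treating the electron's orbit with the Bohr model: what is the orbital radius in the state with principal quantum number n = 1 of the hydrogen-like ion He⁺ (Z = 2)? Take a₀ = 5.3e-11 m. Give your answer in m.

r_n = n²a₀/Z = 1² × 5.3e-11 / 2
    = 1 × 5.3e-11 / 2 = 2.6e-11 m

2.6e-11 m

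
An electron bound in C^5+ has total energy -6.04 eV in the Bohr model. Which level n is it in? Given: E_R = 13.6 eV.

E_n = −E_R Z²/n² ⇒ n² = E_R Z²/(−E_n) = 13.6 × 6² / 6.04 ≈ 81.06
n = 9

9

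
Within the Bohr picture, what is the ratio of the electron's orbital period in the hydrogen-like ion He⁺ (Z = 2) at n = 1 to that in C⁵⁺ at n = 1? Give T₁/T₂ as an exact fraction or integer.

9

T ∝ Z^-2 · n^3
T₁/T₂ = (2/6)^-2 · (1/1)^3 = 9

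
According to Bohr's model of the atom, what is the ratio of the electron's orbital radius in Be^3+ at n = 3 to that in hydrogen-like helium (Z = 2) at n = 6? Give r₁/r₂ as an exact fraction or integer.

1/8

r ∝ Z^-1 · n^2
r₁/r₂ = (4/2)^-1 · (3/6)^2 = 1/8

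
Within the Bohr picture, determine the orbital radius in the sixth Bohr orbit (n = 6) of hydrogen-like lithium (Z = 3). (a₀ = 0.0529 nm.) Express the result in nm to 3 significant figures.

r_n = n²a₀/Z = 6² × 0.0529 / 3
    = 36 × 0.0529 / 3 = 0.635 nm

0.635 nm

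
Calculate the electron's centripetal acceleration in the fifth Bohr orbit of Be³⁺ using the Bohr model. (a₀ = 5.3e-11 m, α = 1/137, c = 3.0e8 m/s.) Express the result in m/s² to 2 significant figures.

r = n²a₀/Z = 3.3e-10 m, v = Zαc/n = 1.8e6 m/s
a = v²/r = (1.8e6)² / 3.3e-10 = 9.3e21 m/s²

9.3e21 m/s²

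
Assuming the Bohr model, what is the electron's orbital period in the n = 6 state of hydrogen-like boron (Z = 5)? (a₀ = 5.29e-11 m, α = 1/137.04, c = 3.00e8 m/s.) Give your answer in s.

r = n²a₀/Z = 6²·5.29e-11/5 = 3.81e-10 m
v = Zαc/n = 5·0.00730·3.00e8/6 = 1.82e6 m/s
T = 2πr/v = 1.31e-15 s

1.31e-15 s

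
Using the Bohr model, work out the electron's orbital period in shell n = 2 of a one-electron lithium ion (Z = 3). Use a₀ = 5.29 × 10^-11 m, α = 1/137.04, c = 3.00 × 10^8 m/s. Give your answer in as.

r = n²a₀/Z = 2²·5.29 × 10^-11/3 = 7.05 × 10^-11 m
v = Zαc/n = 3·0.00730·3.00 × 10^8/2 = 3.28 × 10^6 m/s
T = 2πr/v = 1.35 × 10^-16 s = 135 as

135 as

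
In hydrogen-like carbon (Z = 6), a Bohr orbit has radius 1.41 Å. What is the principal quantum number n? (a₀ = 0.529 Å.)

4

r_n = n²a₀/Z ⇒ n² = rZ/a₀ = 1.41 × 6 / 0.529 ≈ 15.99
n = 4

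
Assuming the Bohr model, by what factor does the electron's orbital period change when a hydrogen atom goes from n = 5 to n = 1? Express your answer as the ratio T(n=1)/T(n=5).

T ∝ Z^-2 · n^3; with Z fixed, T ∝ n^3.
T(n=1)/T(n=5) = (1/5)^3 = 1/125

1/125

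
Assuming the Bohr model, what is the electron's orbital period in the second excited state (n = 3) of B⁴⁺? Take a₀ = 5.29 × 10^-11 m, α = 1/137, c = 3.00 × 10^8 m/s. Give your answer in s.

r = n²a₀/Z = 3²·5.29 × 10^-11/5 = 9.52 × 10^-11 m
v = Zαc/n = 5·0.00730·3.00 × 10^8/3 = 3.65 × 10^6 m/s
T = 2πr/v = 1.64 × 10^-16 s

1.64 × 10^-16 s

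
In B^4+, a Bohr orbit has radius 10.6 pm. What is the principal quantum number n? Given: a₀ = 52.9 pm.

1

r_n = n²a₀/Z ⇒ n² = rZ/a₀ = 10.6 × 5 / 52.9 ≈ 1.00
n = 1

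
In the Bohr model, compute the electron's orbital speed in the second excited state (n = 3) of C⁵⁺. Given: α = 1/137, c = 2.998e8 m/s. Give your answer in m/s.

4.377e6 m/s

v_n = Zαc/n = 6 × 0.007299 × 2.998e8 / 3
    = 4.377e6 m/s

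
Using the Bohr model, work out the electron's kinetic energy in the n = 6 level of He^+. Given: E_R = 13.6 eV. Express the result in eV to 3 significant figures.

For a Coulomb orbit the virial theorem gives K = −E_n.
E_n = −E_R·Z²/n², so K = E_R·Z²/n² = 13.6 × 2²/6² = 1.51 eV

1.51 eV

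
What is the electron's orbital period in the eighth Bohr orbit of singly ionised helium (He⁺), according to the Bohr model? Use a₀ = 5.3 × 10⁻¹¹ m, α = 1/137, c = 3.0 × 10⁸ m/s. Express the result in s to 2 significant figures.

1.9 × 10⁻¹⁴ s

r = n²a₀/Z = 8²·5.3 × 10⁻¹¹/2 = 1.7 × 10⁻⁹ m
v = Zαc/n = 2·0.0073·3.0 × 10⁸/8 = 5.5 × 10⁵ m/s
T = 2πr/v = 1.9 × 10⁻¹⁴ s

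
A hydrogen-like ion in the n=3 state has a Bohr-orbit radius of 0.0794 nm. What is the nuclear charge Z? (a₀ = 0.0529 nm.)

r_n = n²a₀/Z ⇒ Z = n²a₀/r = 3² × 0.0529 / 0.0794 ≈ 6.00
Z = 6

6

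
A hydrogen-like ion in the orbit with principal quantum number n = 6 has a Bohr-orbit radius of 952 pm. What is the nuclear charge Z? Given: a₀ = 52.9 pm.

r_n = n²a₀/Z ⇒ Z = n²a₀/r = 6² × 52.9 / 952 ≈ 2.00
Z = 2

2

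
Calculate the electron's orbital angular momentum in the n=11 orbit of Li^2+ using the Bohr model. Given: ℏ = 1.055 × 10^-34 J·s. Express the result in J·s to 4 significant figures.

1.160 × 10^-33 J·s

L_n = nℏ = 11 × 1.055 × 10^-34 = 1.160 × 10^-33 J·s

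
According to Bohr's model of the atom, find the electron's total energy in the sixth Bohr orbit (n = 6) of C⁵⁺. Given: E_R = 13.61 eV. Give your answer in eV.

-13.61 eV

E_n = −E_R·Z²/n² = −13.61 × 6²/6² = -13.61 eV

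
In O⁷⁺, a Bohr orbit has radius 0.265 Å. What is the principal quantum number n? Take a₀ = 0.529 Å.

r_n = n²a₀/Z ⇒ n² = rZ/a₀ = 0.265 × 8 / 0.529 ≈ 4.01
n = 2

2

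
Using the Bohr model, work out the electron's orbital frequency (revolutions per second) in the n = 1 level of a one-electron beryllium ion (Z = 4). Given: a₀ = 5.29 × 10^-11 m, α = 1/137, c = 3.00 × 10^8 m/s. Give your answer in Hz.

r = n²a₀/Z = 1.32 × 10^-11 m, v = Zαc/n = 8.76 × 10^6 m/s
f = v/(2πr) = 1.05 × 10^17 Hz

1.05 × 10^17 Hz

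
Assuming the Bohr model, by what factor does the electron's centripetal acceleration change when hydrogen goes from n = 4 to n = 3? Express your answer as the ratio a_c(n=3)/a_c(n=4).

a_c ∝ Z^3 · n^-4; with Z fixed, a_c ∝ n^-4.
a_c(n=3)/a_c(n=4) = (3/4)^-4 = 256/81

256/81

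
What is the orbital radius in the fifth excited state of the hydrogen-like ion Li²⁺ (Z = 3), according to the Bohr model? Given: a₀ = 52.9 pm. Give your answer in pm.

635 pm

r_n = n²a₀/Z = 6² × 52.9 / 3
    = 36 × 52.9 / 3 = 635 pm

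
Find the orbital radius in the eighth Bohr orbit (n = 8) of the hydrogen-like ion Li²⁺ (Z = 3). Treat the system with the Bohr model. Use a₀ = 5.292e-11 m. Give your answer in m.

1.129e-9 m

r_n = n²a₀/Z = 8² × 5.292e-11 / 3
    = 64 × 5.292e-11 / 3 = 1.129e-9 m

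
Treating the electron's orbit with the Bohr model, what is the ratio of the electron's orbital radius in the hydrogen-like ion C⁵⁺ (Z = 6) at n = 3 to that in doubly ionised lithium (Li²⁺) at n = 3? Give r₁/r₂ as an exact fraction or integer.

r ∝ Z^-1 · n^2
r₁/r₂ = (6/3)^-1 · (3/3)^2 = 1/2

1/2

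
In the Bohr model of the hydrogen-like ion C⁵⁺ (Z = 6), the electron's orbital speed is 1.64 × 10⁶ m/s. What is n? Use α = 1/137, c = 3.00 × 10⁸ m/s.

8

v_n = Zαc/n ⇒ n = Zαc/v = 6 × 0.00730 × 3.00 × 10⁸ / 1.64 × 10⁶ ≈ 8.01
n = 8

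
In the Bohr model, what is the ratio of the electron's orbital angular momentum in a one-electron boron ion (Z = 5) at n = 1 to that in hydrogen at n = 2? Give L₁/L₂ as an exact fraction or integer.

1/2

L = nℏ is independent of Z.
L₁/L₂ = n₁/n₂ = 1/2 = 1/2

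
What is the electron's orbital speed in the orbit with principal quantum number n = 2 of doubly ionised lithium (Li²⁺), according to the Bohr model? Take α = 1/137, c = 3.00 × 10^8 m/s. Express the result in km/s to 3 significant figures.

v_n = Zαc/n = 3 × 0.00730 × 3.00 × 10^8 / 2
    = 3280 km/s

3280 km/s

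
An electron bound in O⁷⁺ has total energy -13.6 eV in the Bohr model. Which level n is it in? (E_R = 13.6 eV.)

8

E_n = −E_R Z²/n² ⇒ n² = E_R Z²/(−E_n) = 13.6 × 8² / 13.6 ≈ 64.00
n = 8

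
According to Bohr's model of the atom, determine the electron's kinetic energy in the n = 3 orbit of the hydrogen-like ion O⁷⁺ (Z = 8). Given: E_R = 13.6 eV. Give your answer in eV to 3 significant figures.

96.7 eV

For a Coulomb orbit the virial theorem gives K = −E_n.
E_n = −E_R·Z²/n², so K = E_R·Z²/n² = 13.6 × 8²/3² = 96.7 eV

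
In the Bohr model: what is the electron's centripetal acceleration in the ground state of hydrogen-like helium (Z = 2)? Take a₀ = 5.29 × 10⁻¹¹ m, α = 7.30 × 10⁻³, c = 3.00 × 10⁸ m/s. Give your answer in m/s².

r = n²a₀/Z = 2.65 × 10⁻¹¹ m, v = Zαc/n = 4.38 × 10⁶ m/s
a = v²/r = (4.38 × 10⁶)² / 2.65 × 10⁻¹¹ = 7.25 × 10²³ m/s²

7.25 × 10²³ m/s²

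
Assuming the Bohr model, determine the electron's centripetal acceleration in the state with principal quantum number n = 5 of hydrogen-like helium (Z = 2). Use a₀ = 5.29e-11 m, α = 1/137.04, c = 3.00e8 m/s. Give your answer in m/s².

r = n²a₀/Z = 6.61e-10 m, v = Zαc/n = 8.76e5 m/s
a = v²/r = (8.76e5)² / 6.61e-10 = 1.16e21 m/s²

1.16e21 m/s²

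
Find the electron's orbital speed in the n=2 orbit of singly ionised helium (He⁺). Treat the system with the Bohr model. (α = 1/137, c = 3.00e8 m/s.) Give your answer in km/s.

2190 km/s

v_n = Zαc/n = 2 × 0.00730 × 3.00e8 / 2
    = 2190 km/s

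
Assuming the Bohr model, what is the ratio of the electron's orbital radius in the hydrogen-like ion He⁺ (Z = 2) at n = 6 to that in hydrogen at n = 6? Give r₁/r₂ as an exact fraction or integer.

r ∝ Z^-1 · n^2
r₁/r₂ = (2/1)^-1 · (6/6)^2 = 1/2

1/2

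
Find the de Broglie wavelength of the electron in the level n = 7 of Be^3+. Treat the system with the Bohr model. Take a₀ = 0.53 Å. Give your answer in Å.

5.8 Å

The Bohr quantisation condition is nλ = 2πr_n.
r_n = n²a₀/Z = 6.5 Å
λ = 2πr_n/n = 2π·6.5/7 = 5.8 Å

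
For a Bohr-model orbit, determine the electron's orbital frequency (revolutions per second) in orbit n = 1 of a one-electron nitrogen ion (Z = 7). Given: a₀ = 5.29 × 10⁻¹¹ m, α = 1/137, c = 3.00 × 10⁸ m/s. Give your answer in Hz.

3.23 × 10¹⁷ Hz

r = n²a₀/Z = 7.56 × 10⁻¹² m, v = Zαc/n = 1.53 × 10⁷ m/s
f = v/(2πr) = 3.23 × 10¹⁷ Hz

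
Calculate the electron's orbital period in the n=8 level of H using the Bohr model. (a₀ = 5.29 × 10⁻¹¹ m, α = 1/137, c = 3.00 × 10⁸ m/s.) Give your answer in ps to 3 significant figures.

0.0777 ps

r = n²a₀/Z = 8²·5.29 × 10⁻¹¹/1 = 3.39 × 10⁻⁹ m
v = Zαc/n = 1·0.00730·3.00 × 10⁸/8 = 2.74 × 10⁵ m/s
T = 2πr/v = 7.77 × 10⁻¹⁴ s = 0.0777 ps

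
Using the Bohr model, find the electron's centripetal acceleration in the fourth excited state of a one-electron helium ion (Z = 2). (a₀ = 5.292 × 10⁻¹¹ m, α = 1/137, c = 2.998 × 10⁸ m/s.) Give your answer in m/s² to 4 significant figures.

r = n²a₀/Z = 6.615 × 10⁻¹⁰ m, v = Zαc/n = 8.753 × 10⁵ m/s
a = v²/r = (8.753 × 10⁵)² / 6.615 × 10⁻¹⁰ = 1.158 × 10²¹ m/s²

1.158 × 10²¹ m/s²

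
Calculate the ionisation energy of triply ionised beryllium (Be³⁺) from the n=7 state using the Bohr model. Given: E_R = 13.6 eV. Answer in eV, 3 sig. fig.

4.44 eV

E_n = −E_R·Z²/n² = −13.6 × 4²/7² eV = -4.44 eV
Ionisation energy = −E_n = 4.44 eV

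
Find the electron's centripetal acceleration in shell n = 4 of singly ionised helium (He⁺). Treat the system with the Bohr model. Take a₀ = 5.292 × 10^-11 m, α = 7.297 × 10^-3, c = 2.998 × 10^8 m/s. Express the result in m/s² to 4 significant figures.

2.826 × 10^21 m/s²

r = n²a₀/Z = 4.234 × 10^-10 m, v = Zαc/n = 1.094 × 10^6 m/s
a = v²/r = (1.094 × 10^6)² / 4.234 × 10^-10 = 2.826 × 10^21 m/s²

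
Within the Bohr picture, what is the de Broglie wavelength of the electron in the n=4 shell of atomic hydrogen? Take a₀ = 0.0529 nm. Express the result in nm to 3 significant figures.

The Bohr quantisation condition is nλ = 2πr_n.
r_n = n²a₀/Z = 0.846 nm
λ = 2πr_n/n = 2π·0.846/4 = 1.33 nm

1.33 nm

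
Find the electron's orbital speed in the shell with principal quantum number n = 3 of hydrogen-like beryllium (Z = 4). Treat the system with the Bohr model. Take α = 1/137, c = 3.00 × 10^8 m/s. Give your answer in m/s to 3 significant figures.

2.92 × 10^6 m/s

v_n = Zαc/n = 4 × 0.00730 × 3.00 × 10^8 / 3
    = 2.92 × 10^6 m/s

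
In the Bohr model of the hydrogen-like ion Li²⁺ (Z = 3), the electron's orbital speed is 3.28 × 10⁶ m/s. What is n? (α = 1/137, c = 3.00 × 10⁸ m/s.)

v_n = Zαc/n ⇒ n = Zαc/v = 3 × 0.00730 × 3.00 × 10⁸ / 3.28 × 10⁶ ≈ 2.00
n = 2

2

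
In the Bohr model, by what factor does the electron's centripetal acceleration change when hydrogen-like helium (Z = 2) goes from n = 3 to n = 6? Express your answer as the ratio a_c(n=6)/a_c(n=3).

a_c ∝ Z^3 · n^-4; with Z fixed, a_c ∝ n^-4.
a_c(n=6)/a_c(n=3) = (6/3)^-4 = 1/16

1/16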